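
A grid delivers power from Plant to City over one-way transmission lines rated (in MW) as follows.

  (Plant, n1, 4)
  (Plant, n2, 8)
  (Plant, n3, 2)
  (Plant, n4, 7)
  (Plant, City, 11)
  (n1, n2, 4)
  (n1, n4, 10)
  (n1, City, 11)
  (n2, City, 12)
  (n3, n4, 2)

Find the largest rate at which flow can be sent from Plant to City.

Augment Plant→City: bottleneck 11, flow now 11.
Augment Plant→n1→City: bottleneck 4, flow now 15.
Augment Plant→n2→City: bottleneck 8, flow now 23.
No augmenting path remains; maximum flow = 23.
In the residual graph, reachable from Plant: {Plant, n3, n4}.
Min-cut edges: Plant→n1 (4), Plant→n2 (8), Plant→City (11); capacity 4 + 8 + 11 = 23.
This cut is saturated, so no flow can exceed 23.

23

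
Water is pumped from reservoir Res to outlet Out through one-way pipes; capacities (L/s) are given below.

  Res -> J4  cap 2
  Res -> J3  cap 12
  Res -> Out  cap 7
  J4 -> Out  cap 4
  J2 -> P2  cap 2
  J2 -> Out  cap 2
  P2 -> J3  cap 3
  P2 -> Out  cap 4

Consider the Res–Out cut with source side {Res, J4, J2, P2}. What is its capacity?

Edges leaving {Res, J4, J2, P2}: Res→J3 (12), Res→Out (7), J4→Out (4), J2→Out (2), P2→J3 (3), P2→Out (4).
Cut capacity = 12 + 7 + 4 + 2 + 3 + 4 = 32.

32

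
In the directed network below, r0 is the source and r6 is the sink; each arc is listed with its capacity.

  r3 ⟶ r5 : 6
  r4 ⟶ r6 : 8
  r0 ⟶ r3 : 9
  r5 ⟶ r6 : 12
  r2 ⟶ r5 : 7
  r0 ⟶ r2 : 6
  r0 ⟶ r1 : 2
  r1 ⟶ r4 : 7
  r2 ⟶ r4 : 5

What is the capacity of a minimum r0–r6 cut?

Augment r0→r1→r4→r6: bottleneck 2, flow now 2.
Augment r0→r2→r4→r6: bottleneck 5, flow now 7.
Augment r0→r2→r5→r6: bottleneck 1, flow now 8.
Augment r0→r3→r5→r6: bottleneck 6, flow now 14.
No augmenting path remains; maximum flow = 14.
By max-flow min-cut, the minimum cut capacity equals the max flow.
In the residual graph, reachable from r0: {r0, r3}.
Min-cut edges: r0→r1 (2), r0→r2 (6), r3→r5 (6); capacity 2 + 6 + 6 = 14.

14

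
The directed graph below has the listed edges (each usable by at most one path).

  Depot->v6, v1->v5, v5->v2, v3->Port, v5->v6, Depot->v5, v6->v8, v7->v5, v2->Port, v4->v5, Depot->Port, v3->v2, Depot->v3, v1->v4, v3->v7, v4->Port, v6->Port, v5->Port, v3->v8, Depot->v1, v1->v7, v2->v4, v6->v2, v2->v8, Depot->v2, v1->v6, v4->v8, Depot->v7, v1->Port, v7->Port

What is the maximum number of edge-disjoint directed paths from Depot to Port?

Assign every edge capacity 1; by Menger, the answer equals the max flow.
Path Depot→Port (+1); total 1.
Path Depot→v1→Port (+1); total 2.
Path Depot→v2→Port (+1); total 3.
Path Depot→v3→Port (+1); total 4.
Path Depot→v5→Port (+1); total 5.
Path Depot→v6→Port (+1); total 6.
Path Depot→v7→Port (+1); total 7.
No residual Depot→Port path; max flow = 7.
Certifying cut of size 7: {Depot→Port, Depot→v1, Depot→v2, Depot→v3, Depot→v5, Depot→v6, Depot→v7}.

7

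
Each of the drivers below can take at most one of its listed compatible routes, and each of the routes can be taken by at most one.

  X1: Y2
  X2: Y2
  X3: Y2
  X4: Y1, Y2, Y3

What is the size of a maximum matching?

Unit-capacity flow: source→left, listed edges, right→sink; max matching = max flow.
Augmenting path X1→Y2 (+1); matched 1.
Augmenting path X4→Y1 (+1); matched 2.
No augmenting path remains; maximum matching = 2.
König certificate: {X4, Y2} is a vertex cover of size 2 (every listed pair touches it), so no matching can be larger.

2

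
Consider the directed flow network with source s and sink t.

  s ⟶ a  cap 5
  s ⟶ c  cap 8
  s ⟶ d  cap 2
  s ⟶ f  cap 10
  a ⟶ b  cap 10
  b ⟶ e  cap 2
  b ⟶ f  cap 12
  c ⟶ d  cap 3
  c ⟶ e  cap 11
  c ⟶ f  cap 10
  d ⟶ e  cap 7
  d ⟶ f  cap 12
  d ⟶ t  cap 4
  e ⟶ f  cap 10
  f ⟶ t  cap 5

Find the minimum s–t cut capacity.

9

Augment s→d→t: bottleneck 2, flow now 2.
Augment s→f→t: bottleneck 5, flow now 7.
Augment s→c→d→t: bottleneck 2, flow now 9.
No augmenting path remains; maximum flow = 9.
By max-flow min-cut, the minimum cut capacity equals the max flow.
In the residual graph, reachable from s: {s, a, b, c, d, e, f}.
Min-cut edges: d→t (4), f→t (5); capacity 4 + 5 = 9.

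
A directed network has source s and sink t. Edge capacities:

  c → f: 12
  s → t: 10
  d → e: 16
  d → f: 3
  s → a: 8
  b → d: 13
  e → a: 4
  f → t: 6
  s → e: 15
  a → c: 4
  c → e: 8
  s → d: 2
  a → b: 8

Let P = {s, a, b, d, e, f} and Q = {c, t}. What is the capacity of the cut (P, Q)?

20

Edges leaving {s, a, b, d, e, f}: s→t (10), a→c (4), f→t (6).
Cut capacity = 10 + 4 + 6 = 20.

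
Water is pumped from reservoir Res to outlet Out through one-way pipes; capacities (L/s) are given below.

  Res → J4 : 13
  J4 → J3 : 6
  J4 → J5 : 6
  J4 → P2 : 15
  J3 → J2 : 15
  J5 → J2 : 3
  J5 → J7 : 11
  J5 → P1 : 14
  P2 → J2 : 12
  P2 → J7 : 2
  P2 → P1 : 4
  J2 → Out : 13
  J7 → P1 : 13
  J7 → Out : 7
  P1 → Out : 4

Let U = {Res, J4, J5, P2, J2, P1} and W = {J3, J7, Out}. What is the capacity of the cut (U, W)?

36

Edges leaving {Res, J4, J5, P2, J2, P1}: J4→J3 (6), J5→J7 (11), P2→J7 (2), J2→Out (13), P1→Out (4).
Cut capacity = 6 + 11 + 2 + 13 + 4 = 36.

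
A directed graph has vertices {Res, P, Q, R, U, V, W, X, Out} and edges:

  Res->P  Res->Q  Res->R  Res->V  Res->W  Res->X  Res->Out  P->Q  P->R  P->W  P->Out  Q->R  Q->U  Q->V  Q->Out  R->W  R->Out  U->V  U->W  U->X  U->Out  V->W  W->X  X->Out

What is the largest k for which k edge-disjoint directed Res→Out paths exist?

5

Assign every edge capacity 1; by Menger, the answer equals the max flow.
Path Res→Out (+1); total 1.
Path Res→P→Out (+1); total 2.
Path Res→Q→Out (+1); total 3.
Path Res→R→Out (+1); total 4.
Path Res→X→Out (+1); total 5.
No residual Res→Out path; max flow = 5.
Certifying cut of size 5: {Res→Out, Res→P, Res→Q, Res→R, X→Out}.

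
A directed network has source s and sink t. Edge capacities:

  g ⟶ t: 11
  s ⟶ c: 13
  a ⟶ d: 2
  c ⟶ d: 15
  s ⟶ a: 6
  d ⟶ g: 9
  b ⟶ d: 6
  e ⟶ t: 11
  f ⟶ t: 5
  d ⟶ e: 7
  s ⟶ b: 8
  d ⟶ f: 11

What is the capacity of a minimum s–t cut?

21

Augment s→a→d→e→t: bottleneck 2, flow now 2.
Augment s→b→d→e→t: bottleneck 5, flow now 7.
Augment s→b→d→f→t: bottleneck 1, flow now 8.
Augment s→c→d→f→t: bottleneck 4, flow now 12.
Augment s→c→d→g→t: bottleneck 9, flow now 21.
No augmenting path remains; maximum flow = 21.
By max-flow min-cut, the minimum cut capacity equals the max flow.
In the residual graph, reachable from s: {s, a, b}.
Min-cut edges: s→c (13), a→d (2), b→d (6); capacity 13 + 2 + 6 = 21.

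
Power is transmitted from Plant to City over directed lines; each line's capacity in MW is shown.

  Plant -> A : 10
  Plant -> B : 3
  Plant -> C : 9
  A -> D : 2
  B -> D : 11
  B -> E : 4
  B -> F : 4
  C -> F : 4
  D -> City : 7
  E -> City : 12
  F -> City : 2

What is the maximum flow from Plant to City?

Augment Plant→A→D→City: bottleneck 2, flow now 2.
Augment Plant→B→D→City: bottleneck 3, flow now 5.
Augment Plant→C→F→City: bottleneck 2, flow now 7.
No augmenting path remains; maximum flow = 7.
In the residual graph, reachable from Plant: {Plant, A, C, F}.
Min-cut edges: Plant→B (3), A→D (2), F→City (2); capacity 3 + 2 + 2 = 7.
This cut is saturated, so no flow can exceed 7.

7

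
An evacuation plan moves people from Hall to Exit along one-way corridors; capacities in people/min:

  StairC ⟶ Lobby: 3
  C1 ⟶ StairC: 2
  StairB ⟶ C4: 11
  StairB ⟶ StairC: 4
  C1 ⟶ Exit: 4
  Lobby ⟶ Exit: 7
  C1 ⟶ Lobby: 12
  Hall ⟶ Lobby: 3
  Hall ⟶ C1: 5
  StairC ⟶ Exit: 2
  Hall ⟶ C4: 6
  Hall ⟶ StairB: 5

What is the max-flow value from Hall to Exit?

Augment Hall→C1→Exit: bottleneck 4, flow now 4.
Augment Hall→Lobby→Exit: bottleneck 3, flow now 7.
Augment Hall→C1→StairC→Exit: bottleneck 1, flow now 8.
Augment Hall→StairB→StairC→Exit: bottleneck 1, flow now 9.
Augment Hall→StairB→StairC→Lobby→Exit: bottleneck 3, flow now 12.
No augmenting path remains; maximum flow = 12.
In the residual graph, reachable from Hall: {Hall, StairB, C4}.
Min-cut edges: Hall→C1 (5), Hall→Lobby (3), StairB→StairC (4); capacity 5 + 3 + 4 = 12.
This cut is saturated, so no flow can exceed 12.

12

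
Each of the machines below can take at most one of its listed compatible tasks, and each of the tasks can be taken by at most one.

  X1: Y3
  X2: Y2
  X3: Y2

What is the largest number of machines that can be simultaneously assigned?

Unit-capacity flow: source→left, listed edges, right→sink; max matching = max flow.
Augmenting path X1→Y3 (+1); matched 1.
Augmenting path X2→Y2 (+1); matched 2.
No augmenting path remains; maximum matching = 2.
König certificate: {X1, Y2} is a vertex cover of size 2 (every listed pair touches it), so no matching can be larger.

2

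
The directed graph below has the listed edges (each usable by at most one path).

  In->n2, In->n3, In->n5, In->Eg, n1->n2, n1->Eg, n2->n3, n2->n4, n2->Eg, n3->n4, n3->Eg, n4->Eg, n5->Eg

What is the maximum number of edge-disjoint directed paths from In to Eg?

Assign every edge capacity 1; by Menger, the answer equals the max flow.
Path In→Eg (+1); total 1.
Path In→n2→Eg (+1); total 2.
Path In→n3→Eg (+1); total 3.
Path In→n5→Eg (+1); total 4.
No residual In→Eg path; max flow = 4.
Certifying cut of size 4: {In→Eg, In→n2, In→n3, In→n5}.

4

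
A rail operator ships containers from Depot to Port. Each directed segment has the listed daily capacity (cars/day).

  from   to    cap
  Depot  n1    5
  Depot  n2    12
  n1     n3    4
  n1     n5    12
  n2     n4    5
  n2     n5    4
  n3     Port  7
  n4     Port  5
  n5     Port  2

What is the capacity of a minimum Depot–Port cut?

Augment Depot→n1→n3→Port: bottleneck 4, flow now 4.
Augment Depot→n1→n5→Port: bottleneck 1, flow now 5.
Augment Depot→n2→n4→Port: bottleneck 5, flow now 10.
Augment Depot→n2→n5→Port: bottleneck 1, flow now 11.
No augmenting path remains; maximum flow = 11.
By max-flow min-cut, the minimum cut capacity equals the max flow.
In the residual graph, reachable from Depot: {Depot, n1, n2, n5}.
Min-cut edges: n1→n3 (4), n2→n4 (5), n5→Port (2); capacity 4 + 5 + 2 = 11.

11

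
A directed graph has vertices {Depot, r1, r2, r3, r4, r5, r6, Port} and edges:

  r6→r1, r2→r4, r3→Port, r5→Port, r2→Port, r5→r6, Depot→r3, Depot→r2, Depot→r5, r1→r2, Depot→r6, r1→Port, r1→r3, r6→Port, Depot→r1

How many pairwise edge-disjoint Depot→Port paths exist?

Assign every edge capacity 1; by Menger, the answer equals the max flow.
Path Depot→r1→Port (+1); total 1.
Path Depot→r2→Port (+1); total 2.
Path Depot→r3→Port (+1); total 3.
Path Depot→r5→Port (+1); total 4.
Path Depot→r6→Port (+1); total 5.
No residual Depot→Port path; max flow = 5.
Certifying cut of size 5: {Depot→r1, Depot→r2, Depot→r3, Depot→r5, Depot→r6}.

5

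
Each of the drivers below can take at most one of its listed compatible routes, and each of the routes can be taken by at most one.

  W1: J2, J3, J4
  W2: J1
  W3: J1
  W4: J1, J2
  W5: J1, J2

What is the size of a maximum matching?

Unit-capacity flow: source→left, listed edges, right→sink; max matching = max flow.
Augmenting path W1→J2 (+1); matched 1.
Augmenting path W2→J1 (+1); matched 2.
Augmenting path W4→J2→W1→J3 (+1); matched 3.
No augmenting path remains; maximum matching = 3.
König certificate: {W1, J1, J2} is a vertex cover of size 3 (every listed pair touches it), so no matching can be larger.

3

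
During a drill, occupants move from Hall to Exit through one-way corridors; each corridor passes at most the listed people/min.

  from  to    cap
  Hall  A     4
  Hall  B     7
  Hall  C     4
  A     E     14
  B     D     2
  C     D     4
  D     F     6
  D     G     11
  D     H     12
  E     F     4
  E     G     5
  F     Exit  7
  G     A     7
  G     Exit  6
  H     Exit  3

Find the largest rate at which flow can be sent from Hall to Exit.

Augment Hall→A→E→F→Exit: bottleneck 4, flow now 4.
Augment Hall→B→D→F→Exit: bottleneck 2, flow now 6.
Augment Hall→C→D→F→Exit: bottleneck 1, flow now 7.
Augment Hall→C→D→G→Exit: bottleneck 3, flow now 10.
No augmenting path remains; maximum flow = 10.
In the residual graph, reachable from Hall: {Hall, B}.
Min-cut edges: Hall→A (4), Hall→C (4), B→D (2); capacity 4 + 4 + 2 = 10.
This cut is saturated, so no flow can exceed 10.

10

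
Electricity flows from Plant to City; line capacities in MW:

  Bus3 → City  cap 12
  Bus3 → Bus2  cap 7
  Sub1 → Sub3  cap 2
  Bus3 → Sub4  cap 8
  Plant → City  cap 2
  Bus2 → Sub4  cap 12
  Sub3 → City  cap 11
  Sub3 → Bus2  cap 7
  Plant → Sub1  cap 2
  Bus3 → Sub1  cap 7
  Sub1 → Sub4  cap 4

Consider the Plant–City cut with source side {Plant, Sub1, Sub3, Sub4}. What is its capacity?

Edges leaving {Plant, Sub1, Sub3, Sub4}: Plant→City (2), Sub3→Bus2 (7), Sub3→City (11).
Cut capacity = 2 + 7 + 11 = 20.

20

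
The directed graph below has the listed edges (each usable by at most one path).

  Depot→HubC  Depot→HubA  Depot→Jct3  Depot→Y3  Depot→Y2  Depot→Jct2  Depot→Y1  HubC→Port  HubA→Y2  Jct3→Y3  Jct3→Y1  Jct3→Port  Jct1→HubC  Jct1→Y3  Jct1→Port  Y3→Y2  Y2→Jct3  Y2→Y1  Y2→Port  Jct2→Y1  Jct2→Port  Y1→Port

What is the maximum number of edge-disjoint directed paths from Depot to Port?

5

Assign every edge capacity 1; by Menger, the answer equals the max flow.
Path Depot→HubC→Port (+1); total 1.
Path Depot→Jct3→Port (+1); total 2.
Path Depot→Y2→Port (+1); total 3.
Path Depot→Jct2→Port (+1); total 4.
Path Depot→Y1→Port (+1); total 5.
No residual Depot→Port path; max flow = 5.
Certifying cut of size 5: {Depot→HubC, Depot→Jct2, Jct3→Port, Y1→Port, Y2→Port}.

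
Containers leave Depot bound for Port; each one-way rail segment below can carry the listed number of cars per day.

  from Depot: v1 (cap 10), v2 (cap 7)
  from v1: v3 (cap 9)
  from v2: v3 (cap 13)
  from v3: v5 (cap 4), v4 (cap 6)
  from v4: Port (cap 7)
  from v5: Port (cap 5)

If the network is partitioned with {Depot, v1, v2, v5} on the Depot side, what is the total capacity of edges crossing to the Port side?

Edges leaving {Depot, v1, v2, v5}: v1→v3 (9), v2→v3 (13), v5→Port (5).
Cut capacity = 9 + 13 + 5 = 27.

27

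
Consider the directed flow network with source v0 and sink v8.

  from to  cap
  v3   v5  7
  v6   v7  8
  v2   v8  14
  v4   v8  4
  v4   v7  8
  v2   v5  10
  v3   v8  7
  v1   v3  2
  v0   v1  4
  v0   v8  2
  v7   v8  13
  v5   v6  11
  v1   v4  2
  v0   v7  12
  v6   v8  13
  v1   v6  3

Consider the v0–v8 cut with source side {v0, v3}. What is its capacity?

32

Edges leaving {v0, v3}: v0→v1 (4), v0→v7 (12), v0→v8 (2), v3→v5 (7), v3→v8 (7).
Cut capacity = 4 + 12 + 2 + 7 + 7 = 32.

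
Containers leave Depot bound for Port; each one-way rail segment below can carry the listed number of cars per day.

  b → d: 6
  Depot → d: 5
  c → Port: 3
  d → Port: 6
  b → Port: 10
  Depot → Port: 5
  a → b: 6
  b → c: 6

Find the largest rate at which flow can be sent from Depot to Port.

Augment Depot→Port: bottleneck 5, flow now 5.
Augment Depot→d→Port: bottleneck 5, flow now 10.
No augmenting path remains; maximum flow = 10.
In the residual graph, reachable from Depot: {Depot}.
Min-cut edges: Depot→d (5), Depot→Port (5); capacity 5 + 5 = 10.
This cut is saturated, so no flow can exceed 10.

10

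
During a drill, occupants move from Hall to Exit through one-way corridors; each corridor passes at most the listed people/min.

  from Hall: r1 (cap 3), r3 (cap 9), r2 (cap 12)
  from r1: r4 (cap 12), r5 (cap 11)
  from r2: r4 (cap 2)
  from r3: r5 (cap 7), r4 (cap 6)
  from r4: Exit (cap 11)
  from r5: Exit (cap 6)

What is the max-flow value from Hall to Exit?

14

Augment Hall→r1→r4→Exit: bottleneck 3, flow now 3.
Augment Hall→r2→r4→Exit: bottleneck 2, flow now 5.
Augment Hall→r3→r4→Exit: bottleneck 6, flow now 11.
Augment Hall→r3→r5→Exit: bottleneck 3, flow now 14.
No augmenting path remains; maximum flow = 14.
In the residual graph, reachable from Hall: {Hall, r2}.
Min-cut edges: Hall→r1 (3), Hall→r3 (9), r2→r4 (2); capacity 3 + 9 + 2 = 14.
This cut is saturated, so no flow can exceed 14.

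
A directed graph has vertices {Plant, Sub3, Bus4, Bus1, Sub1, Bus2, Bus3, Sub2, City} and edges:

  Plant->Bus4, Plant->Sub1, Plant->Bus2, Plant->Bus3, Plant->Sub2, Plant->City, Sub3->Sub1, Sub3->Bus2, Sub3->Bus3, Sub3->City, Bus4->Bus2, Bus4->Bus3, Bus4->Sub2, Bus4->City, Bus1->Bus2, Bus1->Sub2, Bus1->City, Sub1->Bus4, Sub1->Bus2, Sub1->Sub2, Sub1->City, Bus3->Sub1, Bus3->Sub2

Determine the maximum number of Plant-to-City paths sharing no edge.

3

Assign every edge capacity 1; by Menger, the answer equals the max flow.
Path Plant→City (+1); total 1.
Path Plant→Bus4→City (+1); total 2.
Path Plant→Sub1→City (+1); total 3.
No residual Plant→City path; max flow = 3.
Certifying cut of size 3: {Bus4→City, Plant→City, Sub1→City}.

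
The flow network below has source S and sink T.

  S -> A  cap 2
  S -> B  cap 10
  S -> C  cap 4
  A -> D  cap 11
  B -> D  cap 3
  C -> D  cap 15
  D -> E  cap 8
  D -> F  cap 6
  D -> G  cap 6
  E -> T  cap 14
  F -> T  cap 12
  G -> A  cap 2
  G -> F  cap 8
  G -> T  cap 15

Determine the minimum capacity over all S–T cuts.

9

Augment S→A→D→E→T: bottleneck 2, flow now 2.
Augment S→B→D→E→T: bottleneck 3, flow now 5.
Augment S→C→D→E→T: bottleneck 3, flow now 8.
Augment S→C→D→F→T: bottleneck 1, flow now 9.
No augmenting path remains; maximum flow = 9.
By max-flow min-cut, the minimum cut capacity equals the max flow.
In the residual graph, reachable from S: {S, B}.
Min-cut edges: S→A (2), S→C (4), B→D (3); capacity 2 + 4 + 3 = 9.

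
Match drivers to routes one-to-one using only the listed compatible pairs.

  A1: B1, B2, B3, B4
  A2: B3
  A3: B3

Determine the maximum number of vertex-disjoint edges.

2

Unit-capacity flow: source→left, listed edges, right→sink; max matching = max flow.
Augmenting path A1→B1 (+1); matched 1.
Augmenting path A2→B3 (+1); matched 2.
No augmenting path remains; maximum matching = 2.
König certificate: {A1, B3} is a vertex cover of size 2 (every listed pair touches it), so no matching can be larger.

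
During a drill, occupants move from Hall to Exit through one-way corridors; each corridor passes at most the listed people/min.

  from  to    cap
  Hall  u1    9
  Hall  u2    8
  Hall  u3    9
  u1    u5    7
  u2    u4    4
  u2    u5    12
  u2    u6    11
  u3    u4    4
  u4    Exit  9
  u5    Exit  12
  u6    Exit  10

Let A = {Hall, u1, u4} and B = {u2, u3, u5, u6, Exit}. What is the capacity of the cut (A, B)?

Edges leaving {Hall, u1, u4}: Hall→u2 (8), Hall→u3 (9), u1→u5 (7), u4→Exit (9).
Cut capacity = 8 + 9 + 7 + 9 = 33.

33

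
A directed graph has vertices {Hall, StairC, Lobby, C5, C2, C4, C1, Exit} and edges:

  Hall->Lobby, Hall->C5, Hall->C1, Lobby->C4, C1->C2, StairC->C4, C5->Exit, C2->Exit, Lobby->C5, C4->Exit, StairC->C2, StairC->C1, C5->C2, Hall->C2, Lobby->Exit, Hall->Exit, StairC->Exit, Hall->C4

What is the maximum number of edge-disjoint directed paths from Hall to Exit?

Assign every edge capacity 1; by Menger, the answer equals the max flow.
Path Hall→Exit (+1); total 1.
Path Hall→Lobby→Exit (+1); total 2.
Path Hall→C5→Exit (+1); total 3.
Path Hall→C2→Exit (+1); total 4.
Path Hall→C4→Exit (+1); total 5.
No residual Hall→Exit path; max flow = 5.
Certifying cut of size 5: {C2→Exit, Hall→C4, Hall→C5, Hall→Exit, Hall→Lobby}.

5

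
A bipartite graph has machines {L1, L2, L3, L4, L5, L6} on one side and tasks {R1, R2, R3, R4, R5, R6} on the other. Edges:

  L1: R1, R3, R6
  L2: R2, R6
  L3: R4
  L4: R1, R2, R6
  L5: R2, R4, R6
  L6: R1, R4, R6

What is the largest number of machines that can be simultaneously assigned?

5

Unit-capacity flow: source→left, listed edges, right→sink; max matching = max flow.
Augmenting path L1→R1 (+1); matched 1.
Augmenting path L2→R2 (+1); matched 2.
Augmenting path L3→R4 (+1); matched 3.
Augmenting path L4→R6 (+1); matched 4.
Augmenting path L6→R1→L1→R3 (+1); matched 5.
No augmenting path remains; maximum matching = 5.
König certificate: {L1, R1, R2, R4, R6} is a vertex cover of size 5 (every listed pair touches it), so no matching can be larger.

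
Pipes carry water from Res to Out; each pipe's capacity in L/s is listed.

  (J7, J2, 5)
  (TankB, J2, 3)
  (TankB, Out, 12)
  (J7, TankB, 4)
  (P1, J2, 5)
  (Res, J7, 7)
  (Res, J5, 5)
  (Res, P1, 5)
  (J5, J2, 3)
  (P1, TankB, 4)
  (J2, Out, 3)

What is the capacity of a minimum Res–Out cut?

Augment Res→P1→J2→Out: bottleneck 3, flow now 3.
Augment Res→P1→TankB→Out: bottleneck 2, flow now 5.
Augment Res→J7→TankB→Out: bottleneck 4, flow now 9.
Augment Res→J5→J2→P1→TankB→Out: bottleneck 2, flow now 11. (uses reverse residual edge)
No augmenting path remains; maximum flow = 11.
By max-flow min-cut, the minimum cut capacity equals the max flow.
In the residual graph, reachable from Res: {Res, P1, J5, J7, J2}.
Min-cut edges: P1→TankB (4), J7→TankB (4), J2→Out (3); capacity 4 + 4 + 3 = 11.

11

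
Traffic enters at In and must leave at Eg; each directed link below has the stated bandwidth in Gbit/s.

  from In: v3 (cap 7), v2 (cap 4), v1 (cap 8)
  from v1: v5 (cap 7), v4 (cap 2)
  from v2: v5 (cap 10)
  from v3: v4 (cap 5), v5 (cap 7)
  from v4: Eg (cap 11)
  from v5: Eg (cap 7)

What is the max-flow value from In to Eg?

Augment In→v1→v4→Eg: bottleneck 2, flow now 2.
Augment In→v1→v5→Eg: bottleneck 6, flow now 8.
Augment In→v2→v5→Eg: bottleneck 1, flow now 9.
Augment In→v3→v4→Eg: bottleneck 5, flow now 14.
No augmenting path remains; maximum flow = 14.
In the residual graph, reachable from In: {In, v1, v2, v3, v5}.
Min-cut edges: v1→v4 (2), v3→v4 (5), v5→Eg (7); capacity 2 + 5 + 7 = 14.
This cut is saturated, so no flow can exceed 14.

14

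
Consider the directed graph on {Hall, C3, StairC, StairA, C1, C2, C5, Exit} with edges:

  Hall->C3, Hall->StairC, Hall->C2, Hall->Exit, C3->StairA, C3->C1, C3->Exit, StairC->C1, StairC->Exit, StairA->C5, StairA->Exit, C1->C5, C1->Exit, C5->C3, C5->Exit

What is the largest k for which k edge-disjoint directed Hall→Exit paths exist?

3

Assign every edge capacity 1; by Menger, the answer equals the max flow.
Path Hall→Exit (+1); total 1.
Path Hall→C3→Exit (+1); total 2.
Path Hall→StairC→Exit (+1); total 3.
No residual Hall→Exit path; max flow = 3.
Certifying cut of size 3: {Hall→C3, Hall→Exit, Hall→StairC}.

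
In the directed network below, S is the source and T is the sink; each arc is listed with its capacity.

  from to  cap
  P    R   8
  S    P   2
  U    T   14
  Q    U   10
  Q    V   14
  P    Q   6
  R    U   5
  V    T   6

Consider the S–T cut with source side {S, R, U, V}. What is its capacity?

22

Edges leaving {S, R, U, V}: S→P (2), U→T (14), V→T (6).
Cut capacity = 2 + 14 + 6 = 22.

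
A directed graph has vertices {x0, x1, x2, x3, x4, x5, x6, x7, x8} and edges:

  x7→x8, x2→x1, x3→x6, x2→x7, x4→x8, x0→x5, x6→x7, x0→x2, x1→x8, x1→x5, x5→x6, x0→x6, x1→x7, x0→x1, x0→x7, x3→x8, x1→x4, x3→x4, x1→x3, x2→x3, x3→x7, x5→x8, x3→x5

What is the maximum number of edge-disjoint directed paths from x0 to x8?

Assign every edge capacity 1; by Menger, the answer equals the max flow.
Path x0→x1→x8 (+1); total 1.
Path x0→x5→x8 (+1); total 2.
Path x0→x7→x8 (+1); total 3.
Path x0→x2→x3→x8 (+1); total 4.
No residual x0→x8 path; max flow = 4.
Certifying cut of size 4: {x0→x1, x0→x2, x0→x5, x7→x8}.

4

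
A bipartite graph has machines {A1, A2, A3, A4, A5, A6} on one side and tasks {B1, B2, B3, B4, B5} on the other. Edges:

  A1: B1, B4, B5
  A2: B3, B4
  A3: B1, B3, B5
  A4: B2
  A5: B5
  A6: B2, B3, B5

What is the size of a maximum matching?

Unit-capacity flow: source→left, listed edges, right→sink; max matching = max flow.
Augmenting path A1→B1 (+1); matched 1.
Augmenting path A2→B3 (+1); matched 2.
Augmenting path A3→B5 (+1); matched 3.
Augmenting path A4→B2 (+1); matched 4.
Augmenting path A6→B3→A2→B4 (+1); matched 5.
No augmenting path remains; maximum matching = 5.
König certificate: {B1, B2, B3, B4, B5} is a vertex cover of size 5 (every listed pair touches it), so no matching can be larger.

5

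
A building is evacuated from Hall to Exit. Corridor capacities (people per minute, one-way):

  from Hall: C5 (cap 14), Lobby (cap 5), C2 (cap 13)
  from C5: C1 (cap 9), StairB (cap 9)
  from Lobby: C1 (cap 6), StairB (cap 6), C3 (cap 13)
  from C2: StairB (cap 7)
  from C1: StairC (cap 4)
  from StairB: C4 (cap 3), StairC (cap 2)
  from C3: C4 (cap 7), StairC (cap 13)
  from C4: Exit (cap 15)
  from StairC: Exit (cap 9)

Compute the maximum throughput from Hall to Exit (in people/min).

Augment Hall→C5→C1→StairC→Exit: bottleneck 4, flow now 4.
Augment Hall→C5→StairB→C4→Exit: bottleneck 3, flow now 7.
Augment Hall→C5→StairB→StairC→Exit: bottleneck 2, flow now 9.
Augment Hall→Lobby→C3→C4→Exit: bottleneck 5, flow now 14.
No augmenting path remains; maximum flow = 14.
In the residual graph, reachable from Hall: {Hall, C5, C2, C1, StairB}.
Min-cut edges: Hall→Lobby (5), C1→StairC (4), StairB→C4 (3), StairB→StairC (2); capacity 5 + 4 + 3 + 2 = 14.
This cut is saturated, so no flow can exceed 14.

14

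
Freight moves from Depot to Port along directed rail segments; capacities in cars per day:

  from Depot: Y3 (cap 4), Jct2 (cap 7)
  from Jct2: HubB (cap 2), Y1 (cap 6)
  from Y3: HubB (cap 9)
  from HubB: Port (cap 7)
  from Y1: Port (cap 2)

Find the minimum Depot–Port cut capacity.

8

Augment Depot→Jct2→HubB→Port: bottleneck 2, flow now 2.
Augment Depot→Jct2→Y1→Port: bottleneck 2, flow now 4.
Augment Depot→Y3→HubB→Port: bottleneck 4, flow now 8.
No augmenting path remains; maximum flow = 8.
By max-flow min-cut, the minimum cut capacity equals the max flow.
In the residual graph, reachable from Depot: {Depot, Jct2, Y1}.
Min-cut edges: Depot→Y3 (4), Jct2→HubB (2), Y1→Port (2); capacity 4 + 2 + 2 = 8.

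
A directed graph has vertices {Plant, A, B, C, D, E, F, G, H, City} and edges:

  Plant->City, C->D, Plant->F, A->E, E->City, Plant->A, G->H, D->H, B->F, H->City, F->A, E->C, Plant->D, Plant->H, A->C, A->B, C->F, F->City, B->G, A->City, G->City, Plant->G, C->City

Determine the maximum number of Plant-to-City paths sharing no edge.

5

Assign every edge capacity 1; by Menger, the answer equals the max flow.
Path Plant→City (+1); total 1.
Path Plant→A→City (+1); total 2.
Path Plant→F→City (+1); total 3.
Path Plant→G→City (+1); total 4.
Path Plant→H→City (+1); total 5.
No residual Plant→City path; max flow = 5.
Certifying cut of size 5: {H→City, Plant→A, Plant→City, Plant→F, Plant→G}.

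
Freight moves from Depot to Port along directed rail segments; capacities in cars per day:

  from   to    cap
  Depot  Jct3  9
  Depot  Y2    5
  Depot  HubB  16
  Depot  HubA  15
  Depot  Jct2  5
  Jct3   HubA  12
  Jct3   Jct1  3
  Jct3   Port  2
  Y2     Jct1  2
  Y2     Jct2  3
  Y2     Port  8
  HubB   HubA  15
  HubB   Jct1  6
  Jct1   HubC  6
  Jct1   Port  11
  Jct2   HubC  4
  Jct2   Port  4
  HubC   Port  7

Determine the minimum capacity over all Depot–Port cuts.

Augment Depot→Jct3→Port: bottleneck 2, flow now 2.
Augment Depot→Y2→Port: bottleneck 5, flow now 7.
Augment Depot→Jct2→Port: bottleneck 4, flow now 11.
Augment Depot→Jct3→Jct1→Port: bottleneck 3, flow now 14.
Augment Depot→HubB→Jct1→Port: bottleneck 6, flow now 20.
Augment Depot→Jct2→HubC→Port: bottleneck 1, flow now 21.
No augmenting path remains; maximum flow = 21.
By max-flow min-cut, the minimum cut capacity equals the max flow.
In the residual graph, reachable from Depot: {Depot, Jct3, HubB, HubA}.
Min-cut edges: Depot→Y2 (5), Depot→Jct2 (5), Jct3→Jct1 (3), Jct3→Port (2), HubB→Jct1 (6); capacity 5 + 5 + 3 + 2 + 6 = 21.

21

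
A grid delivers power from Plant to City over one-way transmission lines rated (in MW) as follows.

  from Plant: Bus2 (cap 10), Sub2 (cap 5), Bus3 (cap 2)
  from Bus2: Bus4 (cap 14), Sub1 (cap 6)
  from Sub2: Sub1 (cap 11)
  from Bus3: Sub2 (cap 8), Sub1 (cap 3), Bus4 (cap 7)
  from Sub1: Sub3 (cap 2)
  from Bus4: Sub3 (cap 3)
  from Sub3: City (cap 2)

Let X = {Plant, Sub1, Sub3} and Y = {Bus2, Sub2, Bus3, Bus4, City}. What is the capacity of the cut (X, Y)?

19

Edges leaving {Plant, Sub1, Sub3}: Plant→Bus2 (10), Plant→Sub2 (5), Plant→Bus3 (2), Sub3→City (2).
Cut capacity = 10 + 5 + 2 + 2 = 19.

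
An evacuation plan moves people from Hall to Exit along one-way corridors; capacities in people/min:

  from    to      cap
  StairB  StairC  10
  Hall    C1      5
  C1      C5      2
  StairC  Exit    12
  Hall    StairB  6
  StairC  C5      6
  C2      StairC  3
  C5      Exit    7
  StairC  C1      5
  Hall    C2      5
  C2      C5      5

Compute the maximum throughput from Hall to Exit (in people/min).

Augment Hall→C2→C5→Exit: bottleneck 5, flow now 5.
Augment Hall→StairB→StairC→Exit: bottleneck 6, flow now 11.
Augment Hall→C1→C5→Exit: bottleneck 2, flow now 13.
No augmenting path remains; maximum flow = 13.
In the residual graph, reachable from Hall: {Hall, C1}.
Min-cut edges: Hall→C2 (5), Hall→StairB (6), C1→C5 (2); capacity 5 + 6 + 2 = 13.
This cut is saturated, so no flow can exceed 13.

13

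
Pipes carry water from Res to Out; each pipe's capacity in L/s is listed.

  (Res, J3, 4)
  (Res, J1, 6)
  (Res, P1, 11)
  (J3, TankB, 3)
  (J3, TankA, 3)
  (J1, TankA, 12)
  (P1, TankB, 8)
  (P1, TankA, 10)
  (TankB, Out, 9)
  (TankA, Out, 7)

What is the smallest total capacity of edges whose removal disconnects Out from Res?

16

Augment Res→J3→TankB→Out: bottleneck 3, flow now 3.
Augment Res→J3→TankA→Out: bottleneck 1, flow now 4.
Augment Res→J1→TankA→Out: bottleneck 6, flow now 10.
Augment Res→P1→TankB→Out: bottleneck 6, flow now 16.
No augmenting path remains; maximum flow = 16.
By max-flow min-cut, the minimum cut capacity equals the max flow.
In the residual graph, reachable from Res: {Res, J3, J1, P1, TankB, TankA}.
Min-cut edges: TankB→Out (9), TankA→Out (7); capacity 9 + 7 = 16.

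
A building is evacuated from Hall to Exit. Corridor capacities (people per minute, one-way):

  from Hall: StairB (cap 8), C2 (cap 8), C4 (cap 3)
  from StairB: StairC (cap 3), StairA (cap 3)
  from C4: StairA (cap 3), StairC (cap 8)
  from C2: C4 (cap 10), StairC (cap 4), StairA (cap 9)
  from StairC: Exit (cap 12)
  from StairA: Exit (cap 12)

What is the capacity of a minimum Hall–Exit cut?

17

Augment Hall→StairB→StairC→Exit: bottleneck 3, flow now 3.
Augment Hall→StairB→StairA→Exit: bottleneck 3, flow now 6.
Augment Hall→C4→StairC→Exit: bottleneck 3, flow now 9.
Augment Hall→C2→StairC→Exit: bottleneck 4, flow now 13.
Augment Hall→C2→StairA→Exit: bottleneck 4, flow now 17.
No augmenting path remains; maximum flow = 17.
By max-flow min-cut, the minimum cut capacity equals the max flow.
In the residual graph, reachable from Hall: {Hall, StairB}.
Min-cut edges: Hall→C4 (3), Hall→C2 (8), StairB→StairC (3), StairB→StairA (3); capacity 3 + 8 + 3 + 3 = 17.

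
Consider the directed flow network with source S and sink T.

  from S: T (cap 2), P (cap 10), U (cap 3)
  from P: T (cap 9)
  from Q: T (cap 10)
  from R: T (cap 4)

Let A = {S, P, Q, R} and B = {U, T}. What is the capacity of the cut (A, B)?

28

Edges leaving {S, P, Q, R}: S→U (3), S→T (2), P→T (9), Q→T (10), R→T (4).
Cut capacity = 3 + 2 + 9 + 10 + 4 = 28.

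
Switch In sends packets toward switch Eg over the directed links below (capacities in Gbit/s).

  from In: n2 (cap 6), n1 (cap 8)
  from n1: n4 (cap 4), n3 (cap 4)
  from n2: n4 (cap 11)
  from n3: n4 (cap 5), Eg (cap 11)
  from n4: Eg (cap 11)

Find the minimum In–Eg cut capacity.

14

Augment In→n1→n3→Eg: bottleneck 4, flow now 4.
Augment In→n1→n4→Eg: bottleneck 4, flow now 8.
Augment In→n2→n4→Eg: bottleneck 6, flow now 14.
No augmenting path remains; maximum flow = 14.
By max-flow min-cut, the minimum cut capacity equals the max flow.
In the residual graph, reachable from In: {In}.
Min-cut edges: In→n1 (8), In→n2 (6); capacity 8 + 6 = 14.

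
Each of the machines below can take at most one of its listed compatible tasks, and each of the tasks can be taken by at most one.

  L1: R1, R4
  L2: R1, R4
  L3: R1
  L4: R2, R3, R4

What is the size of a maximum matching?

Unit-capacity flow: source→left, listed edges, right→sink; max matching = max flow.
Augmenting path L1→R1 (+1); matched 1.
Augmenting path L2→R4 (+1); matched 2.
Augmenting path L4→R2 (+1); matched 3.
No augmenting path remains; maximum matching = 3.
König certificate: {L4, R1, R4} is a vertex cover of size 3 (every listed pair touches it), so no matching can be larger.

3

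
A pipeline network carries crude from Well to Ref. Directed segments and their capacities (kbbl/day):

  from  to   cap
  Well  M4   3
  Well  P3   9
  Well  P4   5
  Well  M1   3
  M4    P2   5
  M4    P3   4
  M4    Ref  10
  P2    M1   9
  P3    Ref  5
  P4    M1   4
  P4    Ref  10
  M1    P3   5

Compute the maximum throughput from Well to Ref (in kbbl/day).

Augment Well→M4→Ref: bottleneck 3, flow now 3.
Augment Well→P3→Ref: bottleneck 5, flow now 8.
Augment Well→P4→Ref: bottleneck 5, flow now 13.
No augmenting path remains; maximum flow = 13.
In the residual graph, reachable from Well: {Well, P3, M1}.
Min-cut edges: Well→M4 (3), Well→P4 (5), P3→Ref (5); capacity 3 + 5 + 5 = 13.
This cut is saturated, so no flow can exceed 13.

13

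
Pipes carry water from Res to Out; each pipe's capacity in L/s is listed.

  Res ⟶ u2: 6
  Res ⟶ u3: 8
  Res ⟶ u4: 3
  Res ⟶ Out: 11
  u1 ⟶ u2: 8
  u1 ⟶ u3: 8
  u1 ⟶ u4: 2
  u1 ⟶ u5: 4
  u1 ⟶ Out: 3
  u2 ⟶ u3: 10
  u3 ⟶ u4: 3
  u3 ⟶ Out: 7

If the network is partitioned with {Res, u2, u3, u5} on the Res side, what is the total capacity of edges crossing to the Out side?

24

Edges leaving {Res, u2, u3, u5}: Res→u4 (3), Res→Out (11), u3→u4 (3), u3→Out (7).
Cut capacity = 3 + 11 + 3 + 7 = 24.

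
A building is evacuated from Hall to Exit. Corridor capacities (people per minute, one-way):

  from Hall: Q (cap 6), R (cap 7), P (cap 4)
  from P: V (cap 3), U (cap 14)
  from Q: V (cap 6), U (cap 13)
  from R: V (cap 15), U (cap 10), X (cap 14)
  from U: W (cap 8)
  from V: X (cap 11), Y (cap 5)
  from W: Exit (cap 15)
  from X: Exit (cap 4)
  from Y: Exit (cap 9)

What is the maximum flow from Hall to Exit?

17

Augment Hall→R→X→Exit: bottleneck 4, flow now 4.
Augment Hall→P→U→W→Exit: bottleneck 4, flow now 8.
Augment Hall→Q→U→W→Exit: bottleneck 4, flow now 12.
Augment Hall→Q→V→Y→Exit: bottleneck 2, flow now 14.
Augment Hall→R→V→Y→Exit: bottleneck 3, flow now 17.
No augmenting path remains; maximum flow = 17.
In the residual graph, reachable from Hall: {Hall}.
Min-cut edges: Hall→P (4), Hall→Q (6), Hall→R (7); capacity 4 + 6 + 7 = 17.
This cut is saturated, so no flow can exceed 17.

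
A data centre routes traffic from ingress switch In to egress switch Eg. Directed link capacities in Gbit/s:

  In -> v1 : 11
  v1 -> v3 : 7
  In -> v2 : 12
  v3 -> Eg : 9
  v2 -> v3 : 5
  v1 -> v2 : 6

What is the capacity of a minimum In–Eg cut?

Augment In→v1→v3→Eg: bottleneck 7, flow now 7.
Augment In→v2→v3→Eg: bottleneck 2, flow now 9.
No augmenting path remains; maximum flow = 9.
By max-flow min-cut, the minimum cut capacity equals the max flow.
In the residual graph, reachable from In: {In, v1, v2, v3}.
Min-cut edges: v3→Eg (9); capacity 9 = 9.

9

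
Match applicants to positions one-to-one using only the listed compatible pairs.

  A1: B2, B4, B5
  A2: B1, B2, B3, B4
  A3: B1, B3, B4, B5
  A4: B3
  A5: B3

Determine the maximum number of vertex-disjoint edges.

Unit-capacity flow: source→left, listed edges, right→sink; max matching = max flow.
Augmenting path A1→B2 (+1); matched 1.
Augmenting path A2→B1 (+1); matched 2.
Augmenting path A3→B3 (+1); matched 3.
Augmenting path A4→B3→A3→B4 (+1); matched 4.
No augmenting path remains; maximum matching = 4.
König certificate: {A1, A2, A3, B3} is a vertex cover of size 4 (every listed pair touches it), so no matching can be larger.

4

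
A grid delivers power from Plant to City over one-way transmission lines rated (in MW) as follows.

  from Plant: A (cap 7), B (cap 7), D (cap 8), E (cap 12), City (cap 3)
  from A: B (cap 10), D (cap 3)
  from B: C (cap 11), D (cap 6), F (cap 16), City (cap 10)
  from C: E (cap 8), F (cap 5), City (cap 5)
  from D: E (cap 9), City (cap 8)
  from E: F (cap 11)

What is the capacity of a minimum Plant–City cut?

25

Augment Plant→City: bottleneck 3, flow now 3.
Augment Plant→B→City: bottleneck 7, flow now 10.
Augment Plant→D→City: bottleneck 8, flow now 18.
Augment Plant→A→B→City: bottleneck 3, flow now 21.
Augment Plant→A→B→C→City: bottleneck 4, flow now 25.
No augmenting path remains; maximum flow = 25.
By max-flow min-cut, the minimum cut capacity equals the max flow.
In the residual graph, reachable from Plant: {Plant, E, F}.
Min-cut edges: Plant→A (7), Plant→B (7), Plant→D (8), Plant→City (3); capacity 7 + 7 + 8 + 3 = 25.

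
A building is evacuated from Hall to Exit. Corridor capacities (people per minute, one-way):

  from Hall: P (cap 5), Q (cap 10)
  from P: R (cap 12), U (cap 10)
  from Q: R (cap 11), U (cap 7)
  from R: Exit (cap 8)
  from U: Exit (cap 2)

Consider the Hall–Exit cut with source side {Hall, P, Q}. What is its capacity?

Edges leaving {Hall, P, Q}: P→R (12), P→U (10), Q→R (11), Q→U (7).
Cut capacity = 12 + 10 + 11 + 7 = 40.

40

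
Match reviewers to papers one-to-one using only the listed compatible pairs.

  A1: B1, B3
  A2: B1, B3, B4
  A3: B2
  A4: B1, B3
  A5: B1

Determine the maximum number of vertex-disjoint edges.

4

Unit-capacity flow: source→left, listed edges, right→sink; max matching = max flow.
Augmenting path A1→B1 (+1); matched 1.
Augmenting path A2→B3 (+1); matched 2.
Augmenting path A3→B2 (+1); matched 3.
Augmenting path A4→B3→A2→B4 (+1); matched 4.
No augmenting path remains; maximum matching = 4.
König certificate: {A2, A3, B1, B3} is a vertex cover of size 4 (every listed pair touches it), so no matching can be larger.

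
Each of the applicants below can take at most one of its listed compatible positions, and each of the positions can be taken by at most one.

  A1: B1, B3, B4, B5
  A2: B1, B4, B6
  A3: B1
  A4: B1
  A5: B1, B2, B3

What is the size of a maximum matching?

Unit-capacity flow: source→left, listed edges, right→sink; max matching = max flow.
Augmenting path A1→B1 (+1); matched 1.
Augmenting path A2→B4 (+1); matched 2.
Augmenting path A5→B2 (+1); matched 3.
Augmenting path A3→B1→A1→B3 (+1); matched 4.
No augmenting path remains; maximum matching = 4.
König certificate: {A1, A2, A5, B1} is a vertex cover of size 4 (every listed pair touches it), so no matching can be larger.

4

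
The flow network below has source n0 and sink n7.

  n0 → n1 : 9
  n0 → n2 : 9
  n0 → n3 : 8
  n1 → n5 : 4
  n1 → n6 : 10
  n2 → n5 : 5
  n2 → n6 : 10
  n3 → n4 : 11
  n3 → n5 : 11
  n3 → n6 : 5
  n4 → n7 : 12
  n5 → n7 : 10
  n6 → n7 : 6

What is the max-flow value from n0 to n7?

Augment n0→n1→n5→n7: bottleneck 4, flow now 4.
Augment n0→n1→n6→n7: bottleneck 5, flow now 9.
Augment n0→n2→n5→n7: bottleneck 5, flow now 14.
Augment n0→n2→n6→n7: bottleneck 1, flow now 15.
Augment n0→n3→n4→n7: bottleneck 8, flow now 23.
No augmenting path remains; maximum flow = 23.
In the residual graph, reachable from n0: {n0, n1, n2, n6}.
Min-cut edges: n0→n3 (8), n1→n5 (4), n2→n5 (5), n6→n7 (6); capacity 8 + 4 + 5 + 6 = 23.
This cut is saturated, so no flow can exceed 23.

23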